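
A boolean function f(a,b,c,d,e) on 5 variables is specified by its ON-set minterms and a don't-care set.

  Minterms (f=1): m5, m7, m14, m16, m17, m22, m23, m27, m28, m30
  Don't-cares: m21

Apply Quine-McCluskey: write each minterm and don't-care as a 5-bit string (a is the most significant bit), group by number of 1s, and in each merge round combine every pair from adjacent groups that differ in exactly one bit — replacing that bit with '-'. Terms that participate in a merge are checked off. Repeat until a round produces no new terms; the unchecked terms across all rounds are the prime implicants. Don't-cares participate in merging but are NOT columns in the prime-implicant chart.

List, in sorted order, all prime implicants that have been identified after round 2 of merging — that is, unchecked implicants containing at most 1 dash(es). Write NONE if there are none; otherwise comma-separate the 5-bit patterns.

-1110, 1-110, 10-01, 1000-, 1011-, 11011, 111-0

size-2^0 implicants → 00101(✓)  00111(✓)  01110(✓)  10000(✓)  10001(✓)  10101(✓)  10110(✓)  10111(✓)  11011  11100(✓)  11110(✓)
size-2^1 implicants → -0101(✓)  -0111(✓)  -1110  001-1(✓)  1-110  10-01  1000-  101-1(✓)  1011-  111-0
size-2^2 implicants → -01-1
Unchecked terms (primes): -01-1, -1110, 1-110, 10-01, 1000-, 1011-, 11011, 111-0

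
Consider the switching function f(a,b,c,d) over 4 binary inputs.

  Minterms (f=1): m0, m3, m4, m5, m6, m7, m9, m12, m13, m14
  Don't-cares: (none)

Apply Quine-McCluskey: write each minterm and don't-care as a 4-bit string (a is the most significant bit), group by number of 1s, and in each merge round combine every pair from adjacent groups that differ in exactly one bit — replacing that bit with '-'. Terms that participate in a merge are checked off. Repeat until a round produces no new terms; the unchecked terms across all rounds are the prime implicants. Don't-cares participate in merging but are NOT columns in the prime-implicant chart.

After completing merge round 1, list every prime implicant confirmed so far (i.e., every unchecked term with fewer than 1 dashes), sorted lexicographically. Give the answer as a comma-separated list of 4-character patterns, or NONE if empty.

size-2^0 implicants → 0000(✓)  0011(✓)  0100(✓)  0101(✓)  0110(✓)  0111(✓)  1001(✓)  1100(✓)  1101(✓)  1110(✓)
size-2^1 implicants → -100(✓)  -101(✓)  -110(✓)  0-00  0-11  01-0(✓)  01-1(✓)  010-(✓)  011-(✓)  1-01  11-0(✓)  110-(✓)
size-2^2 implicants → -1-0  -10-  01--
Unchecked terms (primes): -1-0, -10-, 0-00, 0-11, 01--, 1-01

NONE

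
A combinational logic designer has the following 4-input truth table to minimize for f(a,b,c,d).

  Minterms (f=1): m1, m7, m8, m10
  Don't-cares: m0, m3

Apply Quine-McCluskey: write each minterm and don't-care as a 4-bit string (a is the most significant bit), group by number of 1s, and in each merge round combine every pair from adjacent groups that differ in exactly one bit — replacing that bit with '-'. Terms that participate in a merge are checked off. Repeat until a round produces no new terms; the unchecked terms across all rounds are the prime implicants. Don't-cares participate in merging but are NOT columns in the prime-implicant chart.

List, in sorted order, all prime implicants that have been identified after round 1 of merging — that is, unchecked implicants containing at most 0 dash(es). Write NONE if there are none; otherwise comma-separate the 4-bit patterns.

[col 0] 0000*, 0001*, 0011*, 0111*, 1000*, 1010*
[col 1] -000, 0-11, 00-1, 000-, 10-0
Prime implicants: -000, 0-11, 00-1, 000-, 10-0

NONE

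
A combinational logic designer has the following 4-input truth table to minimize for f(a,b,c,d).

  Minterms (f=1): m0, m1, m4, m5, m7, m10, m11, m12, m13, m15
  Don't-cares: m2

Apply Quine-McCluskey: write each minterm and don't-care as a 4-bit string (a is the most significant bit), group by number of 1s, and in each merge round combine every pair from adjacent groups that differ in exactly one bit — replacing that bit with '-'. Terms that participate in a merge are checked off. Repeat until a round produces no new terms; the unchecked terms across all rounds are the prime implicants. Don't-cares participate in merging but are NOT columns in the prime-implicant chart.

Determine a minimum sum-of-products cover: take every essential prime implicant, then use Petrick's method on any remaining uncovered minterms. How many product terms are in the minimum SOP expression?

size-2^0 implicants → 0000(✓)  0001(✓)  0010(✓)  0100(✓)  0101(✓)  0111(✓)  1010(✓)  1011(✓)  1100(✓)  1101(✓)  1111(✓)
size-2^1 implicants → -010  -100(✓)  -101(✓)  -111(✓)  0-00(✓)  0-01(✓)  00-0  000-(✓)  01-1(✓)  010-(✓)  1-11  101-  11-1(✓)  110-(✓)
size-2^2 implicants → -1-1  -10-  0-0-
Unchecked terms (primes): -010, -1-1, -10-, 0-0-, 00-0, 1-11, 101-
Minterm coverage:
  m0 ⊆ 0-0-,00-0
  m1 ⊆ 0-0- [E]
  m4 ⊆ -10-,0-0-
  m5 ⊆ -1-1,-10-,0-0-
  m7 ⊆ -1-1 [E]
  m10 ⊆ -010,101-
  m11 ⊆ 1-11,101-
  m12 ⊆ -10- [E]
  m13 ⊆ -1-1,-10-
  m15 ⊆ -1-1,1-11
E = {-1-1, -10-, 0-0-}
Petrick residual → 101-
Cover = bd + bc' + a'c' + ab'c  |cover|=4

4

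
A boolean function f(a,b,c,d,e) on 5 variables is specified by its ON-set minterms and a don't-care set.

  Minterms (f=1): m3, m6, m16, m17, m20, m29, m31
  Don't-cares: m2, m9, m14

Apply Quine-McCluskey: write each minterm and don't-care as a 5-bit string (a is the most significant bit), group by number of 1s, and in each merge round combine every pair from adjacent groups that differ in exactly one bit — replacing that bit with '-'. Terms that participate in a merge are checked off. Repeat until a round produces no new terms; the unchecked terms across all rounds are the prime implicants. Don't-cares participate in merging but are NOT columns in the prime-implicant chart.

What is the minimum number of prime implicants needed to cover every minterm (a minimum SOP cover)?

5

size-2^0 implicants → 00010(✓)  00011(✓)  00110(✓)  01001  01110(✓)  10000(✓)  10001(✓)  10100(✓)  11101(✓)  11111(✓)
size-2^1 implicants → 0-110  00-10  0001-  10-00  1000-  111-1
Unchecked terms (primes): 0-110, 00-10, 0001-, 01001, 10-00, 1000-, 111-1
Minterm coverage:
  m3 ⊆ 0001- [E]
  m6 ⊆ 0-110,00-10
  m16 ⊆ 10-00,1000-
  m17 ⊆ 1000- [E]
  m20 ⊆ 10-00 [E]
  m29 ⊆ 111-1 [E]
  m31 ⊆ 111-1 [E]
E = {0001-, 10-00, 1000-, 111-1}
Petrick residual → 0-110
Cover = a'cde' + a'b'c'd + ab'd'e' + ab'c'd' + abce  |cover|=5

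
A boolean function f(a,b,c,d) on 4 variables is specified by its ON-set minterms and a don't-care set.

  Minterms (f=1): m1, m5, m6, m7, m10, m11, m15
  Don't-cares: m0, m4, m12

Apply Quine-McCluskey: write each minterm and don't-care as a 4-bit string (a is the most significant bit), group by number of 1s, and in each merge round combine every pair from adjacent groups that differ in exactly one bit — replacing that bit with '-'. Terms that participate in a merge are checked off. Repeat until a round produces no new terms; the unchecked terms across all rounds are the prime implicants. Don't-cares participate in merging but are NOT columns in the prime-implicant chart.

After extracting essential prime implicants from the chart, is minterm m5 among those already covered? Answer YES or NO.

size-2^0 implicants → 0000(✓)  0001(✓)  0100(✓)  0101(✓)  0110(✓)  0111(✓)  1010(✓)  1011(✓)  1100(✓)  1111(✓)
size-2^1 implicants → -100  -111  0-00(✓)  0-01(✓)  000-(✓)  01-0(✓)  01-1(✓)  010-(✓)  011-(✓)  1-11  101-
size-2^2 implicants → 0-0-  01--
Unchecked terms (primes): -100, -111, 0-0-, 01--, 1-11, 101-
Minterm coverage:
  m1 ⊆ 0-0- [E]
  m5 ⊆ 0-0-,01--
  m6 ⊆ 01-- [E]
  m7 ⊆ -111,01--
  m10 ⊆ 101- [E]
  m11 ⊆ 1-11,101-
  m15 ⊆ -111,1-11
E = {0-0-, 01--, 101-}

YES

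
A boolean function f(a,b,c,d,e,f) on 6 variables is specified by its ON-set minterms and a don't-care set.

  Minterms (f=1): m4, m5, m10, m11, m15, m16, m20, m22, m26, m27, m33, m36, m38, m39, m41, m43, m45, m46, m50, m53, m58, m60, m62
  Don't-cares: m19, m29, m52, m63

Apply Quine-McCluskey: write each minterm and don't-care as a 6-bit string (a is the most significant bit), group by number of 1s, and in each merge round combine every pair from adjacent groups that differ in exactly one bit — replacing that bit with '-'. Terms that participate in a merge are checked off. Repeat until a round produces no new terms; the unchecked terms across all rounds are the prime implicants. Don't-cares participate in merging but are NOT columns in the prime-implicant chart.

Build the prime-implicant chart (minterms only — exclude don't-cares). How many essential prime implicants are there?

Round 0: 000100✓ 000101✓ 001010✓ 001011✓ 001111✓ 010000✓ 010011✓ 010100✓ 010110✓ 011010✓ 011011✓ 011101 100001✓ 100100✓ 100110✓ 100111✓ 101001✓ 101011✓ 101101✓ 101110✓ 110010✓ 110100✓ 110101✓ 111010✓ 111100✓ 111110✓ 111111✓
Round 1: -00100✓ -01011 -10100✓ -11010 0-0100✓ 0-1010✓ 0-1011✓ 00010- 001-11 00101-✓ 01-011 010-00 0101-0 01101-✓ 1-0100✓ 1-1110 10-001 10-110 1001-0 10011- 101-01 1010-1 11-010 11-100 11010- 111-10 1111-0 11111-
Round 2: --0100 0-101-
PIs = {--0100, -01011, -11010, 0-101-, 00010-, 001-11, 01-011, 010-00, 0101-0, 011101, 1-1110, 10-001, 10-110, 1001-0, 10011-, 101-01, 1010-1, 11-010, 11-100, 11010-, 111-10, 1111-0, 11111-}
Coverage chart:
  m4: --0100,00010-
  m5: 00010- ←essential
  m10: 0-101- ←essential
  m11: -01011,0-101-,001-11
  m15: 001-11 ←essential
  m16: 010-00 ←essential
  m20: --0100,010-00,0101-0
  m22: 0101-0 ←essential
  m26: -11010,0-101-
  m27: 0-101-,01-011
  m33: 10-001 ←essential
  m36: --0100,1001-0
  m38: 10-110,1001-0,10011-
  m39: 10011- ←essential
  m41: 10-001,101-01,1010-1
  m43: -01011,1010-1
  m45: 101-01 ←essential
  m46: 1-1110,10-110
  m50: 11-010 ←essential
  m53: 11010- ←essential
  m58: -11010,11-010,111-10
  m60: 11-100,1111-0
  m62: 1-1110,111-10,1111-0,11111-
Essential: 0-101-, 00010-, 001-11, 010-00, 0101-0, 10-001, 10011-, 101-01, 11-010, 11010-

10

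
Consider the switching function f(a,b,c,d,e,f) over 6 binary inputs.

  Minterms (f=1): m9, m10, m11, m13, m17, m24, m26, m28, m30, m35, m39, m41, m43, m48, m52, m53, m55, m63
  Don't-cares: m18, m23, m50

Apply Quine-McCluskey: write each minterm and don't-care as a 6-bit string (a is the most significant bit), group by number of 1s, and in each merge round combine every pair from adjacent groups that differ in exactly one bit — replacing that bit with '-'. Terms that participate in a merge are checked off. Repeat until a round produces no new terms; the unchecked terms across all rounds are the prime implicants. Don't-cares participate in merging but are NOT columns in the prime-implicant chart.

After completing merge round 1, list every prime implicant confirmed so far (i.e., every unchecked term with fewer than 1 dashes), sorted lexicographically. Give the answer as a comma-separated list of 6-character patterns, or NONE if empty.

010001

size-2^0 implicants → 001001(✓)  001010(✓)  001011(✓)  001101(✓)  010001  010010(✓)  010111(✓)  011000(✓)  011010(✓)  011100(✓)  011110(✓)  100011(✓)  100111(✓)  101001(✓)  101011(✓)  110000(✓)  110010(✓)  110100(✓)  110101(✓)  110111(✓)  111111(✓)
size-2^1 implicants → -01001(✓)  -01011(✓)  -10010  -10111  0-1010  001-01  0010-1(✓)  00101-  01-010  011-00(✓)  011-10(✓)  0110-0(✓)  0111-0(✓)  1-0111  10-011  100-11  1010-1(✓)  11-111  110-00  1100-0  1101-1  11010-
size-2^2 implicants → -010-1  011--0
Unchecked terms (primes): -010-1, -10010, -10111, 0-1010, 001-01, 00101-, 01-010, 010001, 011--0, 1-0111, 10-011, 100-11, 11-111, 110-00, 1100-0, 1101-1, 11010-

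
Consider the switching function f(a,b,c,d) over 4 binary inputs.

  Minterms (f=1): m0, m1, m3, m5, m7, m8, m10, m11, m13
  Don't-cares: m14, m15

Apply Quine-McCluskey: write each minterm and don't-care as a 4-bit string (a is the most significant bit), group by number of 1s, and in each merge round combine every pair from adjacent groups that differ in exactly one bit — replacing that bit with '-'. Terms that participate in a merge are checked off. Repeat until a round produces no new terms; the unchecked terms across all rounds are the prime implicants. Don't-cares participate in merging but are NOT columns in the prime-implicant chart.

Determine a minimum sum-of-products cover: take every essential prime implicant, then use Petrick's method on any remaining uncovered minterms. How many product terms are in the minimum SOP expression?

[col 0] 0000*, 0001*, 0011*, 0101*, 0111*, 1000*, 1010*, 1011*, 1101*, 1110*, 1111*
[col 1] -000, -011*, -101*, -111*, 0-01*, 0-11*, 00-1*, 000-, 01-1*, 1-10*, 1-11*, 10-0, 101-*, 11-1*, 111-*
[col 2] --11, -1-1, 0--1, 1-1-
Prime implicants: --11, -000, -1-1, 0--1, 000-, 1-1-, 10-0
PI chart (minterm → PIs covering it):
  0 | -000,000-
  1 | 0--1,000-
  3 | --11,0--1
  5 | -1-1,0--1
  7 | --11,-1-1,0--1
  8 | -000,10-0
  10 | 1-1-,10-0
  11 | --11,1-1-
  13 | -1-1  (sole → essential)
Essential prime implicants: -1-1
Petrick residual → --11, 000-, 10-0
Minimum SOP uses 4 PIs: cd + bd + a'b'c' + ab'd'

4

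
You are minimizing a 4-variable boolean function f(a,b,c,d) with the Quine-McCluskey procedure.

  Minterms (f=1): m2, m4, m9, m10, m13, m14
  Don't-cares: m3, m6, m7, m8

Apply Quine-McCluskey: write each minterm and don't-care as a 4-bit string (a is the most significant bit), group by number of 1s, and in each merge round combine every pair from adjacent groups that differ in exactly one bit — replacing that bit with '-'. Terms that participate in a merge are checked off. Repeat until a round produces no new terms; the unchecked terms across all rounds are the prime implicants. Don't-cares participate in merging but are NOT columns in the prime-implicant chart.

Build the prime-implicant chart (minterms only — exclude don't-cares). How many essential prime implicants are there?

Round 0: 0010✓ 0011✓ 0100✓ 0110✓ 0111✓ 1000✓ 1001✓ 1010✓ 1101✓ 1110✓
Round 1: -010✓ -110✓ 0-10✓ 0-11✓ 001-✓ 01-0 011-✓ 1-01 1-10✓ 10-0 100-
Round 2: --10 0-1-
PIs = {--10, 0-1-, 01-0, 1-01, 10-0, 100-}
Coverage chart:
  m2: --10,0-1-
  m4: 01-0 ←essential
  m9: 1-01,100-
  m10: --10,10-0
  m13: 1-01 ←essential
  m14: --10 ←essential
Essential: --10, 01-0, 1-01

3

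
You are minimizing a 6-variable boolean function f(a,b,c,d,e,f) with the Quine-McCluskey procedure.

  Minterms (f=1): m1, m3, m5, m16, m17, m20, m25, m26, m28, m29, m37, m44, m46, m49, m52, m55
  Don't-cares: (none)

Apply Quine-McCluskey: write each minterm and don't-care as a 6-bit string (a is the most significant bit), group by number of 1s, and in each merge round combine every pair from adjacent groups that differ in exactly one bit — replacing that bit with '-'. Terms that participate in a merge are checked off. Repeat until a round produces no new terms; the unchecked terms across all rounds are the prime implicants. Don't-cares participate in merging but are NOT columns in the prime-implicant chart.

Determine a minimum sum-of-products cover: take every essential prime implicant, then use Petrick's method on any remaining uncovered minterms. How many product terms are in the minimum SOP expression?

10

size-2^0 implicants → 000001(✓)  000011(✓)  000101(✓)  010000(✓)  010001(✓)  010100(✓)  011001(✓)  011010  011100(✓)  011101(✓)  100101(✓)  101100(✓)  101110(✓)  110001(✓)  110100(✓)  110111
size-2^1 implicants → -00101  -10001  -10100  0-0001  000-01  0000-1  01-001  01-100  010-00  01000-  011-01  01110-  1011-0
Unchecked terms (primes): -00101, -10001, -10100, 0-0001, 000-01, 0000-1, 01-001, 01-100, 010-00, 01000-, 011-01, 011010, 01110-, 1011-0, 110111
Minterm coverage:
  m1 ⊆ 0-0001,000-01,0000-1
  m3 ⊆ 0000-1 [E]
  m5 ⊆ -00101,000-01
  m16 ⊆ 010-00,01000-
  m17 ⊆ -10001,0-0001,01-001,01000-
  m20 ⊆ -10100,01-100,010-00
  m25 ⊆ 01-001,011-01
  m26 ⊆ 011010 [E]
  m28 ⊆ 01-100,01110-
  m29 ⊆ 011-01,01110-
  m37 ⊆ -00101 [E]
  m44 ⊆ 1011-0 [E]
  m46 ⊆ 1011-0 [E]
  m49 ⊆ -10001 [E]
  m52 ⊆ -10100 [E]
  m55 ⊆ 110111 [E]
E = {-00101, -10001, -10100, 0000-1, 011010, 1011-0, 110111}
Petrick residual → 01-001, 010-00, 01110-
Cover = b'c'de'f + bc'd'e'f + bc'de'f' + a'b'c'd'f + a'bd'e'f + a'bc'e'f' + a'bcd'ef' + a'bcde' + ab'cdf' + abc'def  |cover|=10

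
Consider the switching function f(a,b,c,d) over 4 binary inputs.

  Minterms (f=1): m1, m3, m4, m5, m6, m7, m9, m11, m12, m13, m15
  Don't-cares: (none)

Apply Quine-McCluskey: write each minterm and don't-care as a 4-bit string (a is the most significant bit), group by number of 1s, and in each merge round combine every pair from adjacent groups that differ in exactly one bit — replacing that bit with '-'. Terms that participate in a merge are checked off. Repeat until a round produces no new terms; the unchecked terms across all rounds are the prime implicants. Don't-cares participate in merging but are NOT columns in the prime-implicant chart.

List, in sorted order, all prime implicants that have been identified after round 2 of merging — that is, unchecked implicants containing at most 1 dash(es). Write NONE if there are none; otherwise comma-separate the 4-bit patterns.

NONE

Round 0: 0001✓ 0011✓ 0100✓ 0101✓ 0110✓ 0111✓ 1001✓ 1011✓ 1100✓ 1101✓ 1111✓
Round 1: -001✓ -011✓ -100✓ -101✓ -111✓ 0-01✓ 0-11✓ 00-1✓ 01-0✓ 01-1✓ 010-✓ 011-✓ 1-01✓ 1-11✓ 10-1✓ 11-1✓ 110-✓
Round 2: --01✓ --11✓ -0-1✓ -1-1✓ -10- 0--1✓ 01-- 1--1✓
Round 3: ---1
PIs = {---1, -10-, 01--}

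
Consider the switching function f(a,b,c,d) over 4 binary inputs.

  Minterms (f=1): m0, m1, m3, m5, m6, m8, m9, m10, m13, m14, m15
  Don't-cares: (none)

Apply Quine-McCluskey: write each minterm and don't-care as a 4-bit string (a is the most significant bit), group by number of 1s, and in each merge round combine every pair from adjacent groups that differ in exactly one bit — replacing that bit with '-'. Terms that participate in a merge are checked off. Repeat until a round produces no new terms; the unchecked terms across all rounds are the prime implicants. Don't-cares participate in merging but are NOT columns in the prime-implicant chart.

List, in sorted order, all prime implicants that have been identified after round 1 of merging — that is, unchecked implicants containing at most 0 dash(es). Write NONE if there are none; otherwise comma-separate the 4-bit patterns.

NONE

Round 0: 0000✓ 0001✓ 0011✓ 0101✓ 0110✓ 1000✓ 1001✓ 1010✓ 1101✓ 1110✓ 1111✓
Round 1: -000✓ -001✓ -101✓ -110 0-01✓ 00-1 000-✓ 1-01✓ 1-10 10-0 100-✓ 11-1 111-
Round 2: --01 -00-
PIs = {--01, -00-, -110, 00-1, 1-10, 10-0, 11-1, 111-}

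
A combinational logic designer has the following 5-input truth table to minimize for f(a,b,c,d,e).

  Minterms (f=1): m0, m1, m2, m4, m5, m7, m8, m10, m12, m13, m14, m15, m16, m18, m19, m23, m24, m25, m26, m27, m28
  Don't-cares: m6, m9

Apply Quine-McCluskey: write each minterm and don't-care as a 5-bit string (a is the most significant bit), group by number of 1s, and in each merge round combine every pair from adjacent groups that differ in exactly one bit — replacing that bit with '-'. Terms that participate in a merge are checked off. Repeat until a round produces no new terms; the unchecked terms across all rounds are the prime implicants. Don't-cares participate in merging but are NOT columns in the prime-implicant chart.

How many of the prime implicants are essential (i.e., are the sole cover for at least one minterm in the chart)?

size-2^0 implicants → 00000(✓)  00001(✓)  00010(✓)  00100(✓)  00101(✓)  00110(✓)  00111(✓)  01000(✓)  01001(✓)  01010(✓)  01100(✓)  01101(✓)  01110(✓)  01111(✓)  10000(✓)  10010(✓)  10011(✓)  10111(✓)  11000(✓)  11001(✓)  11010(✓)  11011(✓)  11100(✓)
size-2^1 implicants → -0000(✓)  -0010(✓)  -0111  -1000(✓)  -1001(✓)  -1010(✓)  -1100(✓)  0-000(✓)  0-001(✓)  0-010(✓)  0-100(✓)  0-101(✓)  0-110(✓)  0-111(✓)  00-00(✓)  00-01(✓)  00-10(✓)  000-0(✓)  0000-(✓)  001-0(✓)  001-1(✓)  0010-(✓)  0011-(✓)  01-00(✓)  01-01(✓)  01-10(✓)  010-0(✓)  0100-(✓)  011-0(✓)  011-1(✓)  0110-(✓)  0111-(✓)  1-000(✓)  1-010(✓)  1-011(✓)  10-11  100-0(✓)  1001-(✓)  11-00(✓)  110-0(✓)  110-1(✓)  1100-(✓)  1101-(✓)
size-2^2 implicants → --000(✓)  --010(✓)  -00-0(✓)  -1-00  -10-0(✓)  -100-  0--00(✓)  0--01(✓)  0--10(✓)  0-0-0(✓)  0-00-(✓)  0-1-0(✓)  0-1-1(✓)  0-10-(✓)  0-11-(✓)  00--0(✓)  00-0-(✓)  001--(✓)  01--0(✓)  01-0-(✓)  011--(✓)  1-0-0(✓)  1-01-  110--
size-2^3 implicants → --0-0  0---0  0--0-  0-1--
Unchecked terms (primes): --0-0, -0111, -1-00, -100-, 0---0, 0--0-, 0-1--, 1-01-, 10-11, 110--
Minterm coverage:
  m0 ⊆ --0-0,0---0,0--0-
  m1 ⊆ 0--0- [E]
  m2 ⊆ --0-0,0---0
  m4 ⊆ 0---0,0--0-,0-1--
  m5 ⊆ 0--0-,0-1--
  m7 ⊆ -0111,0-1--
  m8 ⊆ --0-0,-1-00,-100-,0---0,0--0-
  m10 ⊆ --0-0,0---0
  m12 ⊆ -1-00,0---0,0--0-,0-1--
  m13 ⊆ 0--0-,0-1--
  m14 ⊆ 0---0,0-1--
  m15 ⊆ 0-1-- [E]
  m16 ⊆ --0-0 [E]
  m18 ⊆ --0-0,1-01-
  m19 ⊆ 1-01-,10-11
  m23 ⊆ -0111,10-11
  m24 ⊆ --0-0,-1-00,-100-,110--
  m25 ⊆ -100-,110--
  m26 ⊆ --0-0,1-01-,110--
  m27 ⊆ 1-01-,110--
  m28 ⊆ -1-00 [E]
E = {--0-0, -1-00, 0--0-, 0-1--}

4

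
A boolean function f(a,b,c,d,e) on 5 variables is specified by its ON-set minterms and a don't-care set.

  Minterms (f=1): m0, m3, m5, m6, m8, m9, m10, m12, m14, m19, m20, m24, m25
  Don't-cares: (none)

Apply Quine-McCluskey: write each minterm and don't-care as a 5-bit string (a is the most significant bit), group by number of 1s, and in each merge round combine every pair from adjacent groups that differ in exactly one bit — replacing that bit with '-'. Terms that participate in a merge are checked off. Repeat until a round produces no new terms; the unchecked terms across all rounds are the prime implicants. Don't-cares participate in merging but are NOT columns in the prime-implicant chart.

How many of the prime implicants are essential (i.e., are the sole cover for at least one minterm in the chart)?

Round 0: 00000✓ 00011✓ 00101 00110✓ 01000✓ 01001✓ 01010✓ 01100✓ 01110✓ 10011✓ 10100 11000✓ 11001✓
Round 1: -0011 -1000✓ -1001✓ 0-000 0-110 01-00✓ 01-10✓ 010-0✓ 0100-✓ 011-0✓ 1100-✓
Round 2: -100- 01--0
PIs = {-0011, -100-, 0-000, 0-110, 00101, 01--0, 10100}
Coverage chart:
  m0: 0-000 ←essential
  m3: -0011 ←essential
  m5: 00101 ←essential
  m6: 0-110 ←essential
  m8: -100-,0-000,01--0
  m9: -100- ←essential
  m10: 01--0 ←essential
  m12: 01--0 ←essential
  m14: 0-110,01--0
  m19: -0011 ←essential
  m20: 10100 ←essential
  m24: -100- ←essential
  m25: -100- ←essential
Essential: -0011, -100-, 0-000, 0-110, 00101, 01--0, 10100

7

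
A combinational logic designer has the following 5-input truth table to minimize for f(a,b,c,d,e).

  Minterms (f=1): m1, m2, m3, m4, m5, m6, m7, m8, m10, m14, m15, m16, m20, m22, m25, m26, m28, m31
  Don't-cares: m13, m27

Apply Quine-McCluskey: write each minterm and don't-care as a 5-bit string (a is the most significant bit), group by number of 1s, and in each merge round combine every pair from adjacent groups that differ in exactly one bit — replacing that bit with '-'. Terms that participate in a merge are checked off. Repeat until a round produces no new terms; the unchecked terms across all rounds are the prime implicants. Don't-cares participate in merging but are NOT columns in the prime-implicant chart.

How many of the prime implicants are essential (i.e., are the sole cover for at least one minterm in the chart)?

size-2^0 implicants → 00001(✓)  00010(✓)  00011(✓)  00100(✓)  00101(✓)  00110(✓)  00111(✓)  01000(✓)  01010(✓)  01101(✓)  01110(✓)  01111(✓)  10000(✓)  10100(✓)  10110(✓)  11001(✓)  11010(✓)  11011(✓)  11100(✓)  11111(✓)
size-2^1 implicants → -0100(✓)  -0110(✓)  -1010  -1111  0-010(✓)  0-101(✓)  0-110(✓)  0-111(✓)  00-01(✓)  00-10(✓)  00-11(✓)  000-1(✓)  0001-(✓)  001-0(✓)  001-1(✓)  0010-(✓)  0011-(✓)  01-10(✓)  010-0  011-1(✓)  0111-(✓)  1-100  10-00  101-0(✓)  11-11  110-1  1101-
size-2^2 implicants → -01-0  0--10  0-1-1  0-11-  00--1  00-1-  001--
Unchecked terms (primes): -01-0, -1010, -1111, 0--10, 0-1-1, 0-11-, 00--1, 00-1-, 001--, 010-0, 1-100, 10-00, 11-11, 110-1, 1101-
Minterm coverage:
  m1 ⊆ 00--1 [E]
  m2 ⊆ 0--10,00-1-
  m3 ⊆ 00--1,00-1-
  m4 ⊆ -01-0,001--
  m5 ⊆ 0-1-1,00--1,001--
  m6 ⊆ -01-0,0--10,0-11-,00-1-,001--
  m7 ⊆ 0-1-1,0-11-,00--1,00-1-,001--
  m8 ⊆ 010-0 [E]
  m10 ⊆ -1010,0--10,010-0
  m14 ⊆ 0--10,0-11-
  m15 ⊆ -1111,0-1-1,0-11-
  m16 ⊆ 10-00 [E]
  m20 ⊆ -01-0,1-100,10-00
  m22 ⊆ -01-0 [E]
  m25 ⊆ 110-1 [E]
  m26 ⊆ -1010,1101-
  m28 ⊆ 1-100 [E]
  m31 ⊆ -1111,11-11
E = {-01-0, 00--1, 010-0, 1-100, 10-00, 110-1}

6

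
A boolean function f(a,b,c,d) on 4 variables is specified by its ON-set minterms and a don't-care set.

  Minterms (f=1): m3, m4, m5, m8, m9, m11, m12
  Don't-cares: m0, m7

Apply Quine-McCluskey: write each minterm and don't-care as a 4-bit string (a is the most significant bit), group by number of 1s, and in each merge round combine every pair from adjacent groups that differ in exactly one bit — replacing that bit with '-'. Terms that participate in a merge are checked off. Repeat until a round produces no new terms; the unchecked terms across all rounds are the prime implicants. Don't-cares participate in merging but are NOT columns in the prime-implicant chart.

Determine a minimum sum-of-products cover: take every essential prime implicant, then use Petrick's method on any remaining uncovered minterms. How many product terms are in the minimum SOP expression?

size-2^0 implicants → 0000(✓)  0011(✓)  0100(✓)  0101(✓)  0111(✓)  1000(✓)  1001(✓)  1011(✓)  1100(✓)
size-2^1 implicants → -000(✓)  -011  -100(✓)  0-00(✓)  0-11  01-1  010-  1-00(✓)  10-1  100-
size-2^2 implicants → --00
Unchecked terms (primes): --00, -011, 0-11, 01-1, 010-, 10-1, 100-
Minterm coverage:
  m3 ⊆ -011,0-11
  m4 ⊆ --00,010-
  m5 ⊆ 01-1,010-
  m8 ⊆ --00,100-
  m9 ⊆ 10-1,100-
  m11 ⊆ -011,10-1
  m12 ⊆ --00 [E]
E = {--00}
Petrick residual → -011, 01-1, 10-1
Cover = c'd' + b'cd + a'bd + ab'd  |cover|=4

4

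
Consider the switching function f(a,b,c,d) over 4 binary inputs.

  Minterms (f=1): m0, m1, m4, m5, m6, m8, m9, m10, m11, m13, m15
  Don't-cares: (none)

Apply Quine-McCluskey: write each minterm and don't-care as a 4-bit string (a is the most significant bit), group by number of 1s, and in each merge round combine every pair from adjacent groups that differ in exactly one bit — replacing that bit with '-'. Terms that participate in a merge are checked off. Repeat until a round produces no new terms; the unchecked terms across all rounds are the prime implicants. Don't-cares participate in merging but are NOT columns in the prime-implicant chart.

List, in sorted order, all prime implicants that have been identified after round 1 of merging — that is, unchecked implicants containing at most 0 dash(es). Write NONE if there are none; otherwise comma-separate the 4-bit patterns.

NONE

[col 0] 0000*, 0001*, 0100*, 0101*, 0110*, 1000*, 1001*, 1010*, 1011*, 1101*, 1111*
[col 1] -000*, -001*, -101*, 0-00*, 0-01*, 000-*, 01-0, 010-*, 1-01*, 1-11*, 10-0*, 10-1*, 100-*, 101-*, 11-1*
[col 2] --01, -00-, 0-0-, 1--1, 10--
Prime implicants: --01, -00-, 0-0-, 01-0, 1--1, 10--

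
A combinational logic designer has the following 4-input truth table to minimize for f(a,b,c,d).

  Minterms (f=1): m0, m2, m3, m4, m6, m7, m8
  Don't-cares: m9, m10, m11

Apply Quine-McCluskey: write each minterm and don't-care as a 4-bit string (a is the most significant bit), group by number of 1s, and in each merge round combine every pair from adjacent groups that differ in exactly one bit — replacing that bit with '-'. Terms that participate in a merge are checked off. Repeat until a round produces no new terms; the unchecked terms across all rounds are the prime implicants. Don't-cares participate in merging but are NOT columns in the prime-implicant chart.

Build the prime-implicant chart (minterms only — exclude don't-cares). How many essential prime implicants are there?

[col 0] 0000*, 0010*, 0011*, 0100*, 0110*, 0111*, 1000*, 1001*, 1010*, 1011*
[col 1] -000*, -010*, -011*, 0-00*, 0-10*, 0-11*, 00-0*, 001-*, 01-0*, 011-*, 10-0*, 10-1*, 100-*, 101-*
[col 2] -0-0, -01-, 0--0, 0-1-, 10--
Prime implicants: -0-0, -01-, 0--0, 0-1-, 10--
PI chart (minterm → PIs covering it):
  0 | -0-0,0--0
  2 | -0-0,-01-,0--0,0-1-
  3 | -01-,0-1-
  4 | 0--0  (sole → essential)
  6 | 0--0,0-1-
  7 | 0-1-  (sole → essential)
  8 | -0-0,10--
Essential prime implicants: 0--0, 0-1-

2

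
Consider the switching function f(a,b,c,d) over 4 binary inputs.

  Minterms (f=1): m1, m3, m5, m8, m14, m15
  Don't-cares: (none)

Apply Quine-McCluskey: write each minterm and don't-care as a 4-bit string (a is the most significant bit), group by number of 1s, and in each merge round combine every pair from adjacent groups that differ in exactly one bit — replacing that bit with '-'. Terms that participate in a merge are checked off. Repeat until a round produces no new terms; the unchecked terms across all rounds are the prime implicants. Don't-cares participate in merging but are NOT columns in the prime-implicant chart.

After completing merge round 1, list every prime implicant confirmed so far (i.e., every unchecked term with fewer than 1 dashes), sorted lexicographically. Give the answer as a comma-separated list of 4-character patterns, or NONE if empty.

1000

size-2^0 implicants → 0001(✓)  0011(✓)  0101(✓)  1000  1110(✓)  1111(✓)
size-2^1 implicants → 0-01  00-1  111-
Unchecked terms (primes): 0-01, 00-1, 1000, 111-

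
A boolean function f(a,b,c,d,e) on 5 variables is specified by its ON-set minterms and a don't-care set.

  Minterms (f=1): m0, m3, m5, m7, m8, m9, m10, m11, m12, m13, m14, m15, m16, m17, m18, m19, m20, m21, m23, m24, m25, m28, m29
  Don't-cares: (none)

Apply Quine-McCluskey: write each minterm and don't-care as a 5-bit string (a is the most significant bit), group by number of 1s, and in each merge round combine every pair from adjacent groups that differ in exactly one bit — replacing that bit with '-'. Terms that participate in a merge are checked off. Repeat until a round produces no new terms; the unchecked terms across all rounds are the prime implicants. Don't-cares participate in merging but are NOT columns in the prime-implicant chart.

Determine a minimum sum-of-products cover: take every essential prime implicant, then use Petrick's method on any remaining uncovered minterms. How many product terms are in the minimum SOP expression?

6

Round 0: 00000✓ 00011✓ 00101✓ 00111✓ 01000✓ 01001✓ 01010✓ 01011✓ 01100✓ 01101✓ 01110✓ 01111✓ 10000✓ 10001✓ 10010✓ 10011✓ 10100✓ 10101✓ 10111✓ 11000✓ 11001✓ 11100✓ 11101✓
Round 1: -0000✓ -0011✓ -0101✓ -0111✓ -1000✓ -1001✓ -1100✓ -1101✓ 0-000✓ 0-011✓ 0-101✓ 0-111✓ 00-11✓ 001-1✓ 01-00✓ 01-01✓ 01-10✓ 01-11✓ 010-0✓ 010-1✓ 0100-✓ 0101-✓ 011-0✓ 011-1✓ 0110-✓ 0111-✓ 1-000✓ 1-001✓ 1-100✓ 1-101✓ 10-00✓ 10-01✓ 10-11✓ 100-0✓ 100-1✓ 1000-✓ 1001-✓ 101-1✓ 1010-✓ 11-00✓ 11-01✓ 1100-✓ 1110-✓
Round 2: --000 --101 -0-11 -01-1 -1-00✓ -1-01✓ -100-✓ -110-✓ 0--11 0-1-1 01--0✓ 01--1✓ 01-0-✓ 01-1-✓ 010--✓ 011--✓ 1--00✓ 1--01✓ 1-00-✓ 1-10-✓ 10--1 10-0-✓ 100-- 11-0-✓
Round 3: -1-0- 01--- 1--0-
PIs = {--000, --101, -0-11, -01-1, -1-0-, 0--11, 0-1-1, 01---, 1--0-, 10--1, 100--}
Coverage chart:
  m0: --000 ←essential
  m3: -0-11,0--11
  m5: --101,-01-1,0-1-1
  m7: -0-11,-01-1,0--11,0-1-1
  m8: --000,-1-0-,01---
  m9: -1-0-,01---
  m10: 01--- ←essential
  m11: 0--11,01---
  m12: -1-0-,01---
  m13: --101,-1-0-,0-1-1,01---
  m14: 01--- ←essential
  m15: 0--11,0-1-1,01---
  m16: --000,1--0-,100--
  m17: 1--0-,10--1,100--
  m18: 100-- ←essential
  m19: -0-11,10--1,100--
  m20: 1--0- ←essential
  m21: --101,-01-1,1--0-,10--1
  m23: -0-11,-01-1,10--1
  m24: --000,-1-0-,1--0-
  m25: -1-0-,1--0-
  m28: -1-0-,1--0-
  m29: --101,-1-0-,1--0-
Essential: --000, 01---, 1--0-, 100--
Petrick residual → --101, -0-11
Min cover (6 terms): c'd'e' + cd'e + b'de + a'b + ad' + ab'c'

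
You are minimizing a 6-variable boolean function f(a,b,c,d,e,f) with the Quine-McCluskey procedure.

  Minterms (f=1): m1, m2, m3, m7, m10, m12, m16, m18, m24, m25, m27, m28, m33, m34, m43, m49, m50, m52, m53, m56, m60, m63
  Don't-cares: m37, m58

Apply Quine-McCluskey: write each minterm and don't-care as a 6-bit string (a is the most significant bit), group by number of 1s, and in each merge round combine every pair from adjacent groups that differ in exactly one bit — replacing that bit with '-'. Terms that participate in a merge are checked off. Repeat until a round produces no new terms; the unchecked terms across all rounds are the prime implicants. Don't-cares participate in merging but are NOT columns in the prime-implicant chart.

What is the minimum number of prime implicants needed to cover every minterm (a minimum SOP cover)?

12

Round 0: 000001✓ 000010✓ 000011✓ 000111✓ 001010✓ 001100✓ 010000✓ 010010✓ 011000✓ 011001✓ 011011✓ 011100✓ 100001✓ 100010✓ 100101✓ 101011 110001✓ 110010✓ 110100✓ 110101✓ 111000✓ 111010✓ 111100✓ 111111
Round 1: -00001 -00010✓ -10010✓ -11000✓ -11100✓ 0-0010✓ 0-1100 00-010 000-11 0000-1 00001- 01-000 0100-0 011-00✓ 0110-1 01100- 1-0001✓ 1-0010✓ 1-0101✓ 100-01✓ 11-010 11-100 110-01✓ 11010- 111-00✓ 1110-0
Round 2: --0010 -11-00 1-0-01
PIs = {--0010, -00001, -11-00, 0-1100, 00-010, 000-11, 0000-1, 00001-, 01-000, 0100-0, 0110-1, 01100-, 1-0-01, 101011, 11-010, 11-100, 11010-, 1110-0, 111111}
Coverage chart:
  m1: -00001,0000-1
  m2: --0010,00-010,00001-
  m3: 000-11,0000-1,00001-
  m7: 000-11 ←essential
  m10: 00-010 ←essential
  m12: 0-1100 ←essential
  m16: 01-000,0100-0
  m18: --0010,0100-0
  m24: -11-00,01-000,01100-
  m25: 0110-1,01100-
  m27: 0110-1 ←essential
  m28: -11-00,0-1100
  m33: -00001,1-0-01
  m34: --0010 ←essential
  m43: 101011 ←essential
  m49: 1-0-01 ←essential
  m50: --0010,11-010
  m52: 11-100,11010-
  m53: 1-0-01,11010-
  m56: -11-00,1110-0
  m60: -11-00,11-100
  m63: 111111 ←essential
Essential: --0010, 0-1100, 00-010, 000-11, 0110-1, 1-0-01, 101011, 111111
Petrick residual → -00001, -11-00, 01-000, 11-100
Min cover (12 terms): c'd'ef' + b'c'd'e'f + bce'f' + a'cde'f' + a'b'd'ef' + a'b'c'ef + a'bd'e'f' + a'bcd'f + ac'e'f + ab'cd'ef + abde'f' + abcdef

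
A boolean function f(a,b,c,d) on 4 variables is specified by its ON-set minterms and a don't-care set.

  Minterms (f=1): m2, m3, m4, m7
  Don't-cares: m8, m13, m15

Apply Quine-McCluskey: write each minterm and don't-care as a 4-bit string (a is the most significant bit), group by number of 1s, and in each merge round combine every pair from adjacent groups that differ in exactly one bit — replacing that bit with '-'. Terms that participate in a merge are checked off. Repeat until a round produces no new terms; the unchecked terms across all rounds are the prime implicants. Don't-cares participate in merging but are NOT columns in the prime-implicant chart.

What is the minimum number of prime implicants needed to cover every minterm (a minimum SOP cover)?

3

[col 0] 0010*, 0011*, 0100, 0111*, 1000, 1101*, 1111*
[col 1] -111, 0-11, 001-, 11-1
Prime implicants: -111, 0-11, 001-, 0100, 1000, 11-1
PI chart (minterm → PIs covering it):
  2 | 001-  (sole → essential)
  3 | 0-11,001-
  4 | 0100  (sole → essential)
  7 | -111,0-11
Essential prime implicants: 001-, 0100
Petrick residual → -111
Minimum SOP uses 3 PIs: bcd + a'b'c + a'bc'd'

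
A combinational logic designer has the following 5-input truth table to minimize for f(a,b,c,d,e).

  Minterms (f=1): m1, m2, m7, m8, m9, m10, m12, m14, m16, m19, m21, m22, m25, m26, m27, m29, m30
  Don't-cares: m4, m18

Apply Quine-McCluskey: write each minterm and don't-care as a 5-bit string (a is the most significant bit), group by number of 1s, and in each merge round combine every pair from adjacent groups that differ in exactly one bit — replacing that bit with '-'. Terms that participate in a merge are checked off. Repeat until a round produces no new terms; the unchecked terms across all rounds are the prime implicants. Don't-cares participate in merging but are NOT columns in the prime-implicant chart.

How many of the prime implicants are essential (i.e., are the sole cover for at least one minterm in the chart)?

size-2^0 implicants → 00001(✓)  00010(✓)  00100(✓)  00111  01000(✓)  01001(✓)  01010(✓)  01100(✓)  01110(✓)  10000(✓)  10010(✓)  10011(✓)  10101(✓)  10110(✓)  11001(✓)  11010(✓)  11011(✓)  11101(✓)  11110(✓)
size-2^1 implicants → -0010(✓)  -1001  -1010(✓)  -1110(✓)  0-001  0-010(✓)  0-100  01-00(✓)  01-10(✓)  010-0(✓)  0100-  011-0(✓)  1-010(✓)  1-011(✓)  1-101  1-110(✓)  10-10(✓)  100-0  1001-(✓)  11-01  11-10(✓)  110-1  1101-(✓)
size-2^2 implicants → --010  -1-10  01--0  1--10  1-01-
Unchecked terms (primes): --010, -1-10, -1001, 0-001, 0-100, 00111, 01--0, 0100-, 1--10, 1-01-, 1-101, 100-0, 11-01, 110-1
Minterm coverage:
  m1 ⊆ 0-001 [E]
  m2 ⊆ --010 [E]
  m7 ⊆ 00111 [E]
  m8 ⊆ 01--0,0100-
  m9 ⊆ -1001,0-001,0100-
  m10 ⊆ --010,-1-10,01--0
  m12 ⊆ 0-100,01--0
  m14 ⊆ -1-10,01--0
  m16 ⊆ 100-0 [E]
  m19 ⊆ 1-01- [E]
  m21 ⊆ 1-101 [E]
  m22 ⊆ 1--10 [E]
  m25 ⊆ -1001,11-01,110-1
  m26 ⊆ --010,-1-10,1--10,1-01-
  m27 ⊆ 1-01-,110-1
  m29 ⊆ 1-101,11-01
  m30 ⊆ -1-10,1--10
E = {--010, 0-001, 00111, 1--10, 1-01-, 1-101, 100-0}

7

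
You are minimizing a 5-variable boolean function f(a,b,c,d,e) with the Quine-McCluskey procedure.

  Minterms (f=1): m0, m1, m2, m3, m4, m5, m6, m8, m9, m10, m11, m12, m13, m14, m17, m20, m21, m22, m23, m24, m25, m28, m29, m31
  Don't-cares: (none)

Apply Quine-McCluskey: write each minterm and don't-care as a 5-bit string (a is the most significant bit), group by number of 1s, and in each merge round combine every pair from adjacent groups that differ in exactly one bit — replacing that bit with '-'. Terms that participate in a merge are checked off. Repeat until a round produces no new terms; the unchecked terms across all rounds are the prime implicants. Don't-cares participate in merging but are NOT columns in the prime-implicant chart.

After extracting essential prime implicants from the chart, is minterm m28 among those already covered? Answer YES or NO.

YES

Round 0: 00000✓ 00001✓ 00010✓ 00011✓ 00100✓ 00101✓ 00110✓ 01000✓ 01001✓ 01010✓ 01011✓ 01100✓ 01101✓ 01110✓ 10001✓ 10100✓ 10101✓ 10110✓ 10111✓ 11000✓ 11001✓ 11100✓ 11101✓ 11111✓
Round 1: -0001✓ -0100✓ -0101✓ -0110✓ -1000✓ -1001✓ -1100✓ -1101✓ 0-000✓ 0-001✓ 0-010✓ 0-011✓ 0-100✓ 0-101✓ 0-110✓ 00-00✓ 00-01✓ 00-10✓ 000-0✓ 000-1✓ 0000-✓ 0001-✓ 001-0✓ 0010-✓ 01-00✓ 01-01✓ 01-10✓ 010-0✓ 010-1✓ 0100-✓ 0101-✓ 011-0✓ 0110-✓ 1-001✓ 1-100✓ 1-101✓ 1-111✓ 10-01✓ 101-0✓ 101-1✓ 1010-✓ 1011-✓ 11-00✓ 11-01✓ 1100-✓ 111-1✓ 1110-✓
Round 2: --001✓ --100✓ --101✓ -0-01✓ -01-0 -010-✓ -1-00✓ -1-01✓ -100-✓ -110-✓ 0--00✓ 0--01✓ 0--10✓ 0-0-0✓ 0-0-1✓ 0-00-✓ 0-01-✓ 0-1-0✓ 0-10-✓ 00--0✓ 00-0-✓ 000--✓ 01--0✓ 01-0-✓ 010--✓ 1--01✓ 1-1-1 1-10-✓ 101-- 11-0-✓
Round 3: ---01 --10- -1-0- 0---0 0--0- 0-0--
PIs = {---01, --10-, -01-0, -1-0-, 0---0, 0--0-, 0-0--, 1-1-1, 101--}
Coverage chart:
  m0: 0---0,0--0-,0-0--
  m1: ---01,0--0-,0-0--
  m2: 0---0,0-0--
  m3: 0-0-- ←essential
  m4: --10-,-01-0,0---0,0--0-
  m5: ---01,--10-,0--0-
  m6: -01-0,0---0
  m8: -1-0-,0---0,0--0-,0-0--
  m9: ---01,-1-0-,0--0-,0-0--
  m10: 0---0,0-0--
  m11: 0-0-- ←essential
  m12: --10-,-1-0-,0---0,0--0-
  m13: ---01,--10-,-1-0-,0--0-
  m14: 0---0 ←essential
  m17: ---01 ←essential
  m20: --10-,-01-0,101--
  m21: ---01,--10-,1-1-1,101--
  m22: -01-0,101--
  m23: 1-1-1,101--
  m24: -1-0- ←essential
  m25: ---01,-1-0-
  m28: --10-,-1-0-
  m29: ---01,--10-,-1-0-,1-1-1
  m31: 1-1-1 ←essential
Essential: ---01, -1-0-, 0---0, 0-0--, 1-1-1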